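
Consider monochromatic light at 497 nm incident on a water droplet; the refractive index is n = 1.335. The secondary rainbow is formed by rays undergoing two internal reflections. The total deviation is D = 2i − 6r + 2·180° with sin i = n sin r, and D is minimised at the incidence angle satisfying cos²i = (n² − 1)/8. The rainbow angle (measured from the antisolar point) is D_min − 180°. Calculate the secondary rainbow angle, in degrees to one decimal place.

51.4°

cos²i = (1.78222 − 1)/8 = 0.09778; i = arccos(0.31269) = 71.778°.
sin r = sin 71.778°/1.335 = 0.71150; r = 45.357°.
D_min = 2·71.778° − 6·45.357° + 360° = 231.414°.
Rainbow angle = D_min − 180° = 51.414°.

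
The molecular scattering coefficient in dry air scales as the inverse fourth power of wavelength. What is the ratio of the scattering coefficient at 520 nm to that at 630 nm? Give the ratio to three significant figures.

Rayleigh scattering ∝ λ⁻⁴, so the ratio of coefficients is the inverse fourth power of the wavelength ratio.
σ(520)/σ(630) = (630/520)⁴ = (1.2115)⁴ = 2.155.

2.15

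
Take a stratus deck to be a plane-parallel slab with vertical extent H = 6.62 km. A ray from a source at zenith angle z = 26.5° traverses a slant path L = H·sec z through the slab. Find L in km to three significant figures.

7.40 km

sec z = 1/cos 26.5° = 1.1174.
L = 6.62 × 1.1174 = 7.397 km.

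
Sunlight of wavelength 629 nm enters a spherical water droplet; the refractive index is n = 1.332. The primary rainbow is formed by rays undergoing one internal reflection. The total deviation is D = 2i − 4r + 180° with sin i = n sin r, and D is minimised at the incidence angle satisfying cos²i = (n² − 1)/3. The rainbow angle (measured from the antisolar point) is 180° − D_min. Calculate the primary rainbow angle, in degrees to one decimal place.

42.2°

cos²i = (1.77422 − 1)/3 = 0.25807; i = arccos(0.50801) = 59.469°.
sin r = sin 59.469°/1.332 = 0.64666; r = 40.290°.
D_min = 2·59.469° − 4·40.290° + 180° = 137.776°.
Rainbow angle = 180° − D_min = 42.224°.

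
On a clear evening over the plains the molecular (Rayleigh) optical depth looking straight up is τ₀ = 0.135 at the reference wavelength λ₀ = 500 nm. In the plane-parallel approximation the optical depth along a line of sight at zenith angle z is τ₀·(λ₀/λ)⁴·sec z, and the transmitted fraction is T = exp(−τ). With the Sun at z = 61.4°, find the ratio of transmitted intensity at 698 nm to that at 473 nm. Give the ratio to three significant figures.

Airmass: sec 61.4° = 2.0890.
τ(698 nm) = 0.135 × (500/698)⁴ × 2.0890 = 0.135 × 0.2633 × 2.0890 = 0.0743.
τ(473 nm) = 0.135 × (500/473)⁴ × 2.0890 = 0.135 × 1.2486 × 2.0890 = 0.3521.
T(698)/T(473) = exp(τ_B − τ_A) = exp(0.2779) = 1.3203.

1.32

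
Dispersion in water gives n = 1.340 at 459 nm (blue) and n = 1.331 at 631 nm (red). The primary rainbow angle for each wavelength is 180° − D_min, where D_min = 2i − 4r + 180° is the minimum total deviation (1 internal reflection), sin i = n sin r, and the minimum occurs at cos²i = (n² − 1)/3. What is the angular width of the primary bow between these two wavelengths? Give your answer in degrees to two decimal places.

At 459 nm (n = 1.340): cos²i = 0.26520 → i = 59.004°, r = 39.770°, D_min = 138.929°, rainbow angle = 41.071°.
At 631 nm (n = 1.331): cos²i = 0.25719 → i = 59.527°, r = 40.356°, D_min = 137.630°, rainbow angle = 42.370°.
Angular width = |41.071° − 42.370°| = 1.299°.

1.30°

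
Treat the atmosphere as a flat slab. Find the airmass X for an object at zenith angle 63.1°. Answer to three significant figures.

2.21

X = sec z = 1/cos 63.1° = 1/0.4524 = 2.2103.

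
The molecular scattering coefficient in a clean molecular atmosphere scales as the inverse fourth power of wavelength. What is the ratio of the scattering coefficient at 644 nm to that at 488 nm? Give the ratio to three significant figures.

0.330

Rayleigh scattering ∝ λ⁻⁴, so the ratio of coefficients is the inverse fourth power of the wavelength ratio.
σ(644)/σ(488) = (488/644)⁴ = (0.7578)⁴ = 0.3297.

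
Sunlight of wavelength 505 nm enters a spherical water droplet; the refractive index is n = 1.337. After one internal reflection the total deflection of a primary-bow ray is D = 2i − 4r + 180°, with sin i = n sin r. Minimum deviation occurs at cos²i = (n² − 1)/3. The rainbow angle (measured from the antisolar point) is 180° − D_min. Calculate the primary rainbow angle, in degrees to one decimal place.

cos²i = (1.78757 − 1)/3 = 0.26252; i = arccos(0.51237) = 59.178°.
sin r = sin 59.178°/1.337 = 0.64231; r = 39.964°.
D_min = 2·59.178° − 4·39.964° + 180° = 138.500°.
Rainbow angle = 180° − D_min = 41.500°.

41.5°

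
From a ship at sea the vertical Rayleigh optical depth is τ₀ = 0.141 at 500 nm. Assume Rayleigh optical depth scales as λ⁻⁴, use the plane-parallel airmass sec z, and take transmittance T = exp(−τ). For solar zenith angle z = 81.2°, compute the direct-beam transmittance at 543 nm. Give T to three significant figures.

sec 81.2° = 6.5366.
τ = 0.141 × (500/543)⁴ × 6.5366 = 0.141 × 0.7189 × 6.5366 = 0.6626.
T = exp(−0.6626) = 0.5155.

0.516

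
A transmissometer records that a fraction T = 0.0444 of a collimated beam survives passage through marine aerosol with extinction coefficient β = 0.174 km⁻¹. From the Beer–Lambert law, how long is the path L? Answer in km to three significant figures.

Beer–Lambert: T = exp(−βL) ⇒ L = −ln(T)/β = −ln(0.0444)/0.174 = 3.1145/0.174 = 17.9 km.

17.9 km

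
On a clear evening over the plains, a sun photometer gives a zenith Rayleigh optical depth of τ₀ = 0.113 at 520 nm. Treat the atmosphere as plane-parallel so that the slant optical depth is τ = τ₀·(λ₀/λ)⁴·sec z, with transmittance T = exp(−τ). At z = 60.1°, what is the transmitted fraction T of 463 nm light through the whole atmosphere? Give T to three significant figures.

0.697

sec 60.1° = 2.0061.
τ = 0.113 × (520/463)⁴ × 2.0061 = 0.113 × 1.5911 × 2.0061 = 0.3607.
T = exp(−0.3607) = 0.6972.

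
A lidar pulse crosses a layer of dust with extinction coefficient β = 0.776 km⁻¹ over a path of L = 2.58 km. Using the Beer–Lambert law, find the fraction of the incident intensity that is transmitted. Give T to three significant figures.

τ = β·L = 0.776 × 2.58 = 2.0021.
T = exp(−2.0021) = 0.1351.

0.135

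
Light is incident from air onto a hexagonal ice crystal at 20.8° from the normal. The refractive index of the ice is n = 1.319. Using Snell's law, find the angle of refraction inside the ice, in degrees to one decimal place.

15.6°

Snell: sin θ_r = sin θ_i / n = sin 20.8° / 1.319 = 0.3551 / 1.319 = 0.2692.
θ_r = arcsin(0.2692) = 15.62°.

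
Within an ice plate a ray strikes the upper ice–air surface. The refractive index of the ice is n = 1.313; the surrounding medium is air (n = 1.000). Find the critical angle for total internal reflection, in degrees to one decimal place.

49.6°

sin θ_c = n_air / n = 1.000 / 1.313 = 0.7616.
θ_c = arcsin(0.7616) = 49.61°.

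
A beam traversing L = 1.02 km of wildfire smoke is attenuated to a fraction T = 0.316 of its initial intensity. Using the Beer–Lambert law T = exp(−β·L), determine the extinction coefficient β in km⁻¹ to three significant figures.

Beer–Lambert: T = exp(−βL) ⇒ β = −ln(T)/L = −ln(0.316)/1.02 = 1.1520/1.02 = 1.129 km⁻¹.

1.13 km⁻¹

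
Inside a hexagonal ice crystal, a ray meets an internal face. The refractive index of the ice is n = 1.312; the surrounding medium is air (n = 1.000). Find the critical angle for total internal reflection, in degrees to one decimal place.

49.7°

sin θ_c = n_air / n = 1.000 / 1.312 = 0.7622.
θ_c = arcsin(0.7622) = 49.66°.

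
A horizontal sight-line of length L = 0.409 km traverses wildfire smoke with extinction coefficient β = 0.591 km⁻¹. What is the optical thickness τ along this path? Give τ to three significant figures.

τ = β·L = 0.591 × 0.409 = 0.2417.

0.242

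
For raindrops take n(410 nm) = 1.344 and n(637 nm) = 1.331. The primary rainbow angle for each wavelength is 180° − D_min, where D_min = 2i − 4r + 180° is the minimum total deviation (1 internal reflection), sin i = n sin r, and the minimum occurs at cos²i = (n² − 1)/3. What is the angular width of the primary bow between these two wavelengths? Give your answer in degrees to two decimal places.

1.86°

At 410 nm (n = 1.344): cos²i = 0.26878 → i = 58.772°, r = 39.512°, D_min = 139.495°, rainbow angle = 40.505°.
At 637 nm (n = 1.331): cos²i = 0.25719 → i = 59.527°, r = 40.356°, D_min = 137.630°, rainbow angle = 42.370°.
Angular width = |40.505° − 42.370°| = 1.865°.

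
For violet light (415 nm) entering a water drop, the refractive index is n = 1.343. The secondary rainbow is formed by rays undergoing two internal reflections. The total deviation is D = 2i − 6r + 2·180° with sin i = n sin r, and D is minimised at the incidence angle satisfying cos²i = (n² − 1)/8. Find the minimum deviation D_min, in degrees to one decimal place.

cos²i = (1.80365 − 1)/8 = 0.10046; i = arccos(0.31695) = 71.522°.
sin r = sin 71.522°/1.343 = 0.70621; r = 44.928°.
D_min = 2·71.522° − 6·44.928° + 360° = 233.478°.

233.5°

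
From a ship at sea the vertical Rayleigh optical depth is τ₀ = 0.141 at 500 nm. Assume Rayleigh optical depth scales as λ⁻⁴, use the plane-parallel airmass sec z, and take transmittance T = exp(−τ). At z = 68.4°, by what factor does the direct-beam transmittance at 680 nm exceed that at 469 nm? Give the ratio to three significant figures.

1.47

Airmass: sec 68.4° = 2.7165.
τ(680 nm) = 0.141 × (500/680)⁴ × 2.7165 = 0.141 × 0.2923 × 2.7165 = 0.1120.
τ(469 nm) = 0.141 × (500/469)⁴ × 2.7165 = 0.141 × 1.2918 × 2.7165 = 0.4948.
T(680)/T(469) = exp(τ_B − τ_A) = exp(0.3828) = 1.4664.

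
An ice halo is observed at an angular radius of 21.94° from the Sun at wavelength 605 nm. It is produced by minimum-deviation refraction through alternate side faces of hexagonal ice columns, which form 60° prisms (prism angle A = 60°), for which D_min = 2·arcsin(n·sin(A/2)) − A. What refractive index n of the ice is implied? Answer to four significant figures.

1.311

Rearranging: n = sin((D_min + A)/2) / sin(A/2).
(D_min + A)/2 = (21.94° + 60°)/2 = 40.970°.
n = sin 40.970° / sin 30° = 0.6557 / 0.5000 = 1.3113.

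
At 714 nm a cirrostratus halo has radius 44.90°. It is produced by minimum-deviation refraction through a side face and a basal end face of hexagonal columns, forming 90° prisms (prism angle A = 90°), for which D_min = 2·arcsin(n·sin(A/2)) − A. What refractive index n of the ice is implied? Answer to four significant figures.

Rearranging: n = sin((D_min + A)/2) / sin(A/2).
(D_min + A)/2 = (44.90° + 90°)/2 = 67.450°.
n = sin 67.450° / sin 45° = 0.9235 / 0.7071 = 1.3061.

1.306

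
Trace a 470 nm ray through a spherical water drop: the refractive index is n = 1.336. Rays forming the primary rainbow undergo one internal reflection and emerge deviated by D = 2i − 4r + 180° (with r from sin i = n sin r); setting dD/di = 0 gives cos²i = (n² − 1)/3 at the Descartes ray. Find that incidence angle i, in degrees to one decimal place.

59.2°

cos²i = (1.336² − 1)/3 = (1.78490 − 1)/3 = 0.26163.
cos i = 0.51150, so i = 59.236°.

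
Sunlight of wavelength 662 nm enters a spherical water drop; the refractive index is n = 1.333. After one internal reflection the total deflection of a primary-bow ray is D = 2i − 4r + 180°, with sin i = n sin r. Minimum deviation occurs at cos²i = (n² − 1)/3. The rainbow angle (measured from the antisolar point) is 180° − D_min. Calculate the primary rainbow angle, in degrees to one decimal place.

cos²i = (1.77689 − 1)/3 = 0.25896; i = arccos(0.50888) = 59.410°.
sin r = sin 59.410°/1.333 = 0.64579; r = 40.225°.
D_min = 2·59.410° − 4·40.225° + 180° = 137.922°.
Rainbow angle = 180° − D_min = 42.078°.

42.1°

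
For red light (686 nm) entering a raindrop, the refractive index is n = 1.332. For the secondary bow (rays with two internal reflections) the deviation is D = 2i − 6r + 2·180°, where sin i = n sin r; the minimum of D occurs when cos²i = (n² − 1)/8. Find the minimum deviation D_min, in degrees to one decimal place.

230.6°

cos²i = (1.77422 − 1)/8 = 0.09678; i = arccos(0.31109) = 71.875°.
sin r = sin 71.875°/1.332 = 0.71350; r = 45.520°.
D_min = 2·71.875° − 6·45.520° + 360° = 230.628°.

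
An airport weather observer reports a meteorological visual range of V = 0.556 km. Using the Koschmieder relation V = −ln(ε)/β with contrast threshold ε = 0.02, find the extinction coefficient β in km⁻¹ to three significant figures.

7.04 km⁻¹

β = −ln(0.02) / V = 3.912 / 0.556 = 7.0360 km⁻¹.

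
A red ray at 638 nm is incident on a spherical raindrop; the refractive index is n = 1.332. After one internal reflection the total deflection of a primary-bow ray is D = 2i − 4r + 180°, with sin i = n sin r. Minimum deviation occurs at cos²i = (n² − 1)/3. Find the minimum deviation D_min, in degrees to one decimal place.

137.8°

cos²i = (1.77422 − 1)/3 = 0.25807; i = arccos(0.50801) = 59.469°.
sin r = sin 59.469°/1.332 = 0.64666; r = 40.290°.
D_min = 2·59.469° − 4·40.290° + 180° = 137.776°.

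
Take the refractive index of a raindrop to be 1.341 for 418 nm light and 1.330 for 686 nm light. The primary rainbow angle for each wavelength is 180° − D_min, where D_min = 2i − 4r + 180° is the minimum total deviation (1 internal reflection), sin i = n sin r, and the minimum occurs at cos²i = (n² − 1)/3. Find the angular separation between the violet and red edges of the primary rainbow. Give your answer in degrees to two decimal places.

1.59°

At 418 nm (n = 1.341): cos²i = 0.26609 → i = 58.946°, r = 39.705°, D_min = 139.071°, rainbow angle = 40.929°.
At 686 nm (n = 1.330): cos²i = 0.25630 → i = 59.585°, r = 40.422°, D_min = 137.484°, rainbow angle = 42.516°.
Angular width = |40.929° − 42.516°| = 1.588°.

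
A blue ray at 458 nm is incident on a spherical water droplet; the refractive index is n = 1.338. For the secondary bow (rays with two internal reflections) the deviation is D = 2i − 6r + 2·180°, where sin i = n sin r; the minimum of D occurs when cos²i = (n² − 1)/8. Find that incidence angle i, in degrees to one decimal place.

cos²i = (1.338² − 1)/8 = (1.79024 − 1)/8 = 0.09878.
cos i = 0.31429, so i = 71.682°.

71.7°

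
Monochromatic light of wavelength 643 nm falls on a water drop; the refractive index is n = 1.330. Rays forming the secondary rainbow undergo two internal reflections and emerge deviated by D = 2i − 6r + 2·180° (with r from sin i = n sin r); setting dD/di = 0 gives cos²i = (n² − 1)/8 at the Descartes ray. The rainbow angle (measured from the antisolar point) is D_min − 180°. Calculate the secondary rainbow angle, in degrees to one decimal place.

cos²i = (1.76890 − 1)/8 = 0.09611; i = arccos(0.31002) = 71.940°.
sin r = sin 71.940°/1.330 = 0.71483; r = 45.630°.
D_min = 2·71.940° − 6·45.630° + 360° = 230.101°.
Rainbow angle = D_min − 180° = 50.101°.

50.1°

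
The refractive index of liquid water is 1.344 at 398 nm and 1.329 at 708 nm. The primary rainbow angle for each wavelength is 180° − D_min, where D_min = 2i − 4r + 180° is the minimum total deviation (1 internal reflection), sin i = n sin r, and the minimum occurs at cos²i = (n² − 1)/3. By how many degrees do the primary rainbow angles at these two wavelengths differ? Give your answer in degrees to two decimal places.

At 398 nm (n = 1.344): cos²i = 0.26878 → i = 58.772°, r = 39.512°, D_min = 139.495°, rainbow angle = 40.505°.
At 708 nm (n = 1.329): cos²i = 0.25541 → i = 59.643°, r = 40.487°, D_min = 137.337°, rainbow angle = 42.663°.
Angular width = |40.505° − 42.663°| = 2.158°.

2.16°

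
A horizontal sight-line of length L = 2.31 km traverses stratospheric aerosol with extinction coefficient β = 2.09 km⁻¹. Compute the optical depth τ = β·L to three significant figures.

4.83

τ = β·L = 2.09 × 2.31 = 4.8279.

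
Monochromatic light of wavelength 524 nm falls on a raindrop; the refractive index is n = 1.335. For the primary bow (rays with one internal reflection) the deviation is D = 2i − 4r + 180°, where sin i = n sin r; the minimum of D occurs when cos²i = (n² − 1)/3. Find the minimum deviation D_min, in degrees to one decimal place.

cos²i = (1.78222 − 1)/3 = 0.26074; i = arccos(0.51063) = 59.294°.
sin r = sin 59.294°/1.335 = 0.64405; r = 40.094°.
D_min = 2·59.294° − 4·40.094° + 180° = 138.212°.

138.2°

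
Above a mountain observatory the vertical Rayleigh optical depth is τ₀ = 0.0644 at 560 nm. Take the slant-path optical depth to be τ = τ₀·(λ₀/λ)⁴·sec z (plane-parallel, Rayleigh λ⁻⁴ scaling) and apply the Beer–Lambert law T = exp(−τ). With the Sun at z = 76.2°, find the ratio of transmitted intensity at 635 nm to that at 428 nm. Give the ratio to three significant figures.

Airmass: sec 76.2° = 4.1923.
τ(635 nm) = 0.0644 × (560/635)⁴ × 4.1923 = 0.0644 × 0.6049 × 4.1923 = 0.1633.
τ(428 nm) = 0.0644 × (560/428)⁴ × 4.1923 = 0.0644 × 2.9307 × 4.1923 = 0.7912.
T(635)/T(428) = exp(τ_B − τ_A) = exp(0.6279) = 1.8738.

1.87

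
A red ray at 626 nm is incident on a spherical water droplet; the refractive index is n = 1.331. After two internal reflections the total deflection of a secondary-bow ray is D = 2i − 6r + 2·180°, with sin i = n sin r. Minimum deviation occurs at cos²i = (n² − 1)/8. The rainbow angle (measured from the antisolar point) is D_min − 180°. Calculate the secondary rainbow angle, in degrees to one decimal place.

50.4°

cos²i = (1.77156 − 1)/8 = 0.09645; i = arccos(0.31056) = 71.907°.
sin r = sin 71.907°/1.331 = 0.71417; r = 45.575°.
D_min = 2·71.907° − 6·45.575° + 360° = 230.365°.
Rainbow angle = D_min − 180° = 50.365°.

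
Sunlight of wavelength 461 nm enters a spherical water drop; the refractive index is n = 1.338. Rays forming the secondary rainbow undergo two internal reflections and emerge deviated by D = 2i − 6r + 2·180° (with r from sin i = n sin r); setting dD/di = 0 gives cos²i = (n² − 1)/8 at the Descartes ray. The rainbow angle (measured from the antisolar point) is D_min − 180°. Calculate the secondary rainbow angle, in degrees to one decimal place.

cos²i = (1.79024 − 1)/8 = 0.09878; i = arccos(0.31429) = 71.682°.
sin r = sin 71.682°/1.338 = 0.70951; r = 45.195°.
D_min = 2·71.682° − 6·45.195° + 360° = 232.193°.
Rainbow angle = D_min − 180° = 52.193°.

52.2°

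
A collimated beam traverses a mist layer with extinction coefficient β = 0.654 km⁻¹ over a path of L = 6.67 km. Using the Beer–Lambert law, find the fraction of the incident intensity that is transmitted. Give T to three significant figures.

0.0128

τ = β·L = 0.654 × 6.67 = 4.3622.
T = exp(−4.3622) = 0.0128.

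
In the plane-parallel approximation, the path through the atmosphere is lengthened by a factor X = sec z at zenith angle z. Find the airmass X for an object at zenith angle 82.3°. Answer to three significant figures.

X = sec z = 1/cos 82.3° = 1/0.1340 = 7.4635.

7.46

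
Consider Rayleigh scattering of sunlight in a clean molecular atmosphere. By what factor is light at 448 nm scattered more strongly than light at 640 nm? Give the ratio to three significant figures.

4.16

Rayleigh scattering ∝ λ⁻⁴, so the ratio of coefficients is the inverse fourth power of the wavelength ratio.
σ(448)/σ(640) = (640/448)⁴ = (1.4286)⁴ = 4.165.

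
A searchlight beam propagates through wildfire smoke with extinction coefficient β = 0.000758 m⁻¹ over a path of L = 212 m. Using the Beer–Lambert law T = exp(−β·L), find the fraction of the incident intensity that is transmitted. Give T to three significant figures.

0.852

τ = β·L = 0.000758 × 212 = 0.1607.
T = exp(−0.1607) = 0.8516.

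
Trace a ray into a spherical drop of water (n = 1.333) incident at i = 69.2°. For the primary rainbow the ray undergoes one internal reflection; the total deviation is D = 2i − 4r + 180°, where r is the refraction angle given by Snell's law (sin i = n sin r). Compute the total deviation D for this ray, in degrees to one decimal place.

sin r = sin 69.2° / 1.333 = 0.9348/1.333 = 0.7013; r = 44.53°.
D = 2·69.2° − 4·44.53° + 180° = 138.40° − 178.12° + 180° = 140.28°.

140.3°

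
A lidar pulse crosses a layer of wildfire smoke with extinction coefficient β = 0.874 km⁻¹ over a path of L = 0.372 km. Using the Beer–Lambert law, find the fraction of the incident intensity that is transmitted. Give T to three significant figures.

0.722

τ = β·L = 0.874 × 0.372 = 0.3251.
T = exp(−0.3251) = 0.7224.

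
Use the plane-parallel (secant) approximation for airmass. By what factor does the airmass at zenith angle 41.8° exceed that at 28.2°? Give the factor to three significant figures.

X(41.8°)/X(28.2°) = sec 41.8° / sec 28.2° = cos 28.2° / cos 41.8° = 0.8813/0.7455 = 1.1822.

1.18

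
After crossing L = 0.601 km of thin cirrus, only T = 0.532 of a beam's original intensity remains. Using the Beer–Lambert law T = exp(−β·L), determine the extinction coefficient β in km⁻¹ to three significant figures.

1.05 km⁻¹

Beer–Lambert: T = exp(−βL) ⇒ β = −ln(T)/L = −ln(0.532)/0.601 = 0.6311/0.601 = 1.05 km⁻¹.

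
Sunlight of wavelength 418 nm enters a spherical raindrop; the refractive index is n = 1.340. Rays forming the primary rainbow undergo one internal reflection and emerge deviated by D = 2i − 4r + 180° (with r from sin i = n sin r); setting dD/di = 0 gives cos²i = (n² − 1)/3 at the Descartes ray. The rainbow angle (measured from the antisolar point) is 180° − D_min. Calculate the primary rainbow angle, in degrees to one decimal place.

cos²i = (1.79560 − 1)/3 = 0.26520; i = arccos(0.51498) = 59.004°.
sin r = sin 59.004°/1.340 = 0.63971; r = 39.770°.
D_min = 2·59.004° − 4·39.770° + 180° = 138.929°.
Rainbow angle = 180° − D_min = 41.071°.

41.1°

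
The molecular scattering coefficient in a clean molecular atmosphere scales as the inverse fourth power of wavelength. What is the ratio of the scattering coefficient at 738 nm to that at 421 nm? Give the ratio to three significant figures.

0.106

Rayleigh scattering ∝ λ⁻⁴, so the ratio of coefficients is the inverse fourth power of the wavelength ratio.
σ(738)/σ(421) = (421/738)⁴ = (0.5705)⁴ = 0.1059.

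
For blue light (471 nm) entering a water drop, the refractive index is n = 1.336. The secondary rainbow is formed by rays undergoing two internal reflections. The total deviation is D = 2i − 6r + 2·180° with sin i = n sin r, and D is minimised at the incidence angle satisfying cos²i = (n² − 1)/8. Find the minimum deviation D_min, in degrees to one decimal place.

cos²i = (1.78490 − 1)/8 = 0.09811; i = arccos(0.31323) = 71.746°.
sin r = sin 71.746°/1.336 = 0.71084; r = 45.303°.
D_min = 2·71.746° − 6·45.303° + 360° = 231.674°.

231.7°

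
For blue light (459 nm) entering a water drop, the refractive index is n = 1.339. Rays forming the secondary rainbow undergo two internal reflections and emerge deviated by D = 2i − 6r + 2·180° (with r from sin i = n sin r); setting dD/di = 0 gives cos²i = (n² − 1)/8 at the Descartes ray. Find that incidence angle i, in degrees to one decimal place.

71.6°

cos²i = (1.339² − 1)/8 = (1.79292 − 1)/8 = 0.09912.
cos i = 0.31483, so i = 71.650°.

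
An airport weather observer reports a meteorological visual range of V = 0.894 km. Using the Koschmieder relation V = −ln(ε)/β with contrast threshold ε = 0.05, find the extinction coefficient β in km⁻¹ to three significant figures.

β = −ln(0.05) / V = 2.996 / 0.894 = 3.3509 km⁻¹.

3.35 km⁻¹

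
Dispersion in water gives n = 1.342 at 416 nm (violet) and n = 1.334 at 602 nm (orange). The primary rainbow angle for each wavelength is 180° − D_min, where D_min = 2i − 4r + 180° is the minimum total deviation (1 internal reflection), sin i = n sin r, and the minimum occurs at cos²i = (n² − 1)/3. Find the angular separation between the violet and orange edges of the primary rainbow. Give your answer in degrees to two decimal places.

At 416 nm (n = 1.342): cos²i = 0.26699 → i = 58.888°, r = 39.641°, D_min = 139.213°, rainbow angle = 40.787°.
At 602 nm (n = 1.334): cos²i = 0.25985 → i = 59.352°, r = 40.159°, D_min = 138.067°, rainbow angle = 41.933°.
Angular width = |40.787° − 41.933°| = 1.146°.

1.15°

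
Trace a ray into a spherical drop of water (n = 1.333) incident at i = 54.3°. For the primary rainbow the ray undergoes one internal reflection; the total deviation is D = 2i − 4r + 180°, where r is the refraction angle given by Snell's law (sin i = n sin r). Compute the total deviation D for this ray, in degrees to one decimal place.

138.5°

sin r = sin 54.3° / 1.333 = 0.8121/1.333 = 0.6092; r = 37.53°.
D = 2·54.3° − 4·37.53° + 180° = 108.60° − 150.13° + 180° = 138.47°.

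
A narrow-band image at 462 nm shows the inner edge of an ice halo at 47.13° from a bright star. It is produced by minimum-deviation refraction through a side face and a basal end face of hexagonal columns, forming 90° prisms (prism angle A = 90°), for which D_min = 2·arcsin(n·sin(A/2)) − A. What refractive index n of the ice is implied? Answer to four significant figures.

Rearranging: n = sin((D_min + A)/2) / sin(A/2).
(D_min + A)/2 = (47.13° + 90°)/2 = 68.565°.
n = sin 68.565° / sin 45° = 0.9308 / 0.7071 = 1.3164.

1.316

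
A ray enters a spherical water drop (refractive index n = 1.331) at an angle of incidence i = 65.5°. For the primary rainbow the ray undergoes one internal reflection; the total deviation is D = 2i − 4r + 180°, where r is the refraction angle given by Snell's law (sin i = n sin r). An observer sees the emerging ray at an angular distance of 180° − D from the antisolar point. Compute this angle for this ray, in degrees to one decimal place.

sin r = sin 65.5° / 1.331 = 0.9100/1.331 = 0.6837; r = 43.13°.
D = 2·65.5° − 4·43.13° + 180° = 131.00° − 172.52° + 180° = 138.48°.
Angle from antisolar point = 180° − D = 41.52°.

41.5°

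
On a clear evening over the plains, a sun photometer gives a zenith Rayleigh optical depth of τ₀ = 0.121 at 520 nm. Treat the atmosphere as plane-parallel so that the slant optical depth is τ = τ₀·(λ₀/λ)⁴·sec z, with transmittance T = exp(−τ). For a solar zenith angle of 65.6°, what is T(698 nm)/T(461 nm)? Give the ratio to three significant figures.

Airmass: sec 65.6° = 2.4207.
τ(698 nm) = 0.121 × (520/698)⁴ × 2.4207 = 0.121 × 0.3080 × 2.4207 = 0.0902.
τ(461 nm) = 0.121 × (520/461)⁴ × 2.4207 = 0.121 × 1.6189 × 2.4207 = 0.4742.
T(698)/T(461) = exp(τ_B − τ_A) = exp(0.3839) = 1.4681.

1.47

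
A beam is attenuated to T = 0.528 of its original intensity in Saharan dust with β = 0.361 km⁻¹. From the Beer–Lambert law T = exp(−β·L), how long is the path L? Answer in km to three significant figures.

1.77 km

Beer–Lambert: T = exp(−βL) ⇒ L = −ln(T)/β = −ln(0.528)/0.361 = 0.6387/0.361 = 1.769 km.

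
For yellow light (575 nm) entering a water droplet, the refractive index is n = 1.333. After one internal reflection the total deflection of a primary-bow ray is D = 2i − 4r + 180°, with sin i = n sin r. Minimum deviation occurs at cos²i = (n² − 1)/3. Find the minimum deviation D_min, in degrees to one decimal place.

cos²i = (1.77689 − 1)/3 = 0.25896; i = arccos(0.50888) = 59.410°.
sin r = sin 59.410°/1.333 = 0.64579; r = 40.225°.
D_min = 2·59.410° − 4·40.225° + 180° = 137.922°.

137.9°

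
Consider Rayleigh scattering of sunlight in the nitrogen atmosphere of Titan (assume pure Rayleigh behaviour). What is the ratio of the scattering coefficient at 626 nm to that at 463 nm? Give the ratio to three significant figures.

Rayleigh scattering ∝ λ⁻⁴, so the ratio of coefficients is the inverse fourth power of the wavelength ratio.
σ(626)/σ(463) = (463/626)⁴ = (0.7396)⁴ = 0.2992.

0.299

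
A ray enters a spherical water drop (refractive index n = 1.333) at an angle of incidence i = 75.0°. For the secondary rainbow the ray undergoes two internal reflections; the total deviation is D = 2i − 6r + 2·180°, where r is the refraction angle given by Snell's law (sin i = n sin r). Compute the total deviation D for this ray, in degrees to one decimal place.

sin r = sin 75.0° / 1.333 = 0.9659/1.333 = 0.7246; r = 46.44°.
D = 2·75.0° − 6·46.44° + 2·180° = 150.00° − 278.63° + 360° = 231.37°.

231.4°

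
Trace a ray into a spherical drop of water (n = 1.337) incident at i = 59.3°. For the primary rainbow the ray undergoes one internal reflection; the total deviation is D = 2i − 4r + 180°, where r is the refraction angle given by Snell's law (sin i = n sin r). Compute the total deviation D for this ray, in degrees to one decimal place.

sin r = sin 59.3° / 1.337 = 0.8599/1.337 = 0.6431; r = 40.02°.
D = 2·59.3° − 4·40.02° + 180° = 118.60° − 160.10° + 180° = 138.50°.

138.5°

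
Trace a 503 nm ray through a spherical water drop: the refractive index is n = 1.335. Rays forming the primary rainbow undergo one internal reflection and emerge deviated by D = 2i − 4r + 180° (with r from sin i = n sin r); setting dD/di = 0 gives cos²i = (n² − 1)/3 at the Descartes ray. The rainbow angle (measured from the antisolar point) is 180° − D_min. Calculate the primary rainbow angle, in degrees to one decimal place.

cos²i = (1.78222 − 1)/3 = 0.26074; i = arccos(0.51063) = 59.294°.
sin r = sin 59.294°/1.335 = 0.64405; r = 40.094°.
D_min = 2·59.294° − 4·40.094° + 180° = 138.212°.
Rainbow angle = 180° − D_min = 41.788°.

41.8°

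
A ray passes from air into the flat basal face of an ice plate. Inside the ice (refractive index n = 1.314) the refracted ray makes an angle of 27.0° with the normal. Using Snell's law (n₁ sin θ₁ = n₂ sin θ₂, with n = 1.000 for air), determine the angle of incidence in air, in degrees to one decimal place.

36.6°

Snell: sin θ_i = n · sin θ_r = 1.314 × sin 27.0° = 1.314 × 0.4540 = 0.5965.
θ_i = arcsin(0.5965) = 36.62°.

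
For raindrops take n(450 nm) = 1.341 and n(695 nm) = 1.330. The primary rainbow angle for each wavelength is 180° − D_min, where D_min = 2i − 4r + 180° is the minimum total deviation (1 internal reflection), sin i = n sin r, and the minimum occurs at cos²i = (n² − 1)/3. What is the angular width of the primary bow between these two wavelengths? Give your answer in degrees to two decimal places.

1.59°

At 450 nm (n = 1.341): cos²i = 0.26609 → i = 58.946°, r = 39.705°, D_min = 139.071°, rainbow angle = 40.929°.
At 695 nm (n = 1.330): cos²i = 0.25630 → i = 59.585°, r = 40.422°, D_min = 137.484°, rainbow angle = 42.516°.
Angular width = |40.929° − 42.516°| = 1.588°.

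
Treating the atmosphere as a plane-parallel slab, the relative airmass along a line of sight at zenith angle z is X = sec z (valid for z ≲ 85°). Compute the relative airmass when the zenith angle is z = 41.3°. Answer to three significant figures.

X = sec z = 1/cos 41.3° = 1/0.7513 = 1.3311.

1.33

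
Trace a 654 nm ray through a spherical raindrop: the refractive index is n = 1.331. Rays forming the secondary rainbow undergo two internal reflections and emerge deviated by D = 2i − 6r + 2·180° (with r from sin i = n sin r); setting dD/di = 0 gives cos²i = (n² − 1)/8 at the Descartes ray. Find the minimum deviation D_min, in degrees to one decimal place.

230.4°

cos²i = (1.77156 − 1)/8 = 0.09645; i = arccos(0.31056) = 71.907°.
sin r = sin 71.907°/1.331 = 0.71417; r = 45.575°.
D_min = 2·71.907° − 6·45.575° + 360° = 230.365°.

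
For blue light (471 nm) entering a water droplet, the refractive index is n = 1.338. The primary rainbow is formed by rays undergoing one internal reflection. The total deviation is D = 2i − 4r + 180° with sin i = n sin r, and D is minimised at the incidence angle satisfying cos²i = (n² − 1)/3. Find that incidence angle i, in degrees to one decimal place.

59.1°

cos²i = (1.338² − 1)/3 = (1.79024 − 1)/3 = 0.26341.
cos i = 0.51324, so i = 59.120°.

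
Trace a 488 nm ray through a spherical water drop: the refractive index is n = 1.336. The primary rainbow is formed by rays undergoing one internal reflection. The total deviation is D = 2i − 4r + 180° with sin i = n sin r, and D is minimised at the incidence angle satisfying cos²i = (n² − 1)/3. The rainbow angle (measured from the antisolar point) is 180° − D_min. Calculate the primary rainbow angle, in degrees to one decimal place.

41.6°

cos²i = (1.78490 − 1)/3 = 0.26163; i = arccos(0.51150) = 59.236°.
sin r = sin 59.236°/1.336 = 0.64318; r = 40.029°.
D_min = 2·59.236° − 4·40.029° + 180° = 138.356°.
Rainbow angle = 180° − D_min = 41.644°.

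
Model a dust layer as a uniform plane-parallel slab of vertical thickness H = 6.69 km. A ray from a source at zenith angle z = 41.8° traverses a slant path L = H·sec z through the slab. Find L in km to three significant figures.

8.97 km

sec z = 1/cos 41.8° = 1.3414.
L = 6.69 × 1.3414 = 8.974 km.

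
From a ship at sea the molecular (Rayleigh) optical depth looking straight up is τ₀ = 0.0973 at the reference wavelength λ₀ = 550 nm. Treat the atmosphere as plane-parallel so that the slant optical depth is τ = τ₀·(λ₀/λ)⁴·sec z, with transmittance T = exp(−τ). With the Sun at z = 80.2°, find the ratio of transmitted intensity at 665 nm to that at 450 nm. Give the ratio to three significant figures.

2.74

Airmass: sec 80.2° = 5.8751.
τ(665 nm) = 0.0973 × (550/665)⁴ × 5.8751 = 0.0973 × 0.4679 × 5.8751 = 0.2675.
τ(450 nm) = 0.0973 × (550/450)⁴ × 5.8751 = 0.0973 × 2.2315 × 5.8751 = 1.2756.
T(665)/T(450) = exp(τ_B − τ_A) = exp(1.0082) = 2.7406.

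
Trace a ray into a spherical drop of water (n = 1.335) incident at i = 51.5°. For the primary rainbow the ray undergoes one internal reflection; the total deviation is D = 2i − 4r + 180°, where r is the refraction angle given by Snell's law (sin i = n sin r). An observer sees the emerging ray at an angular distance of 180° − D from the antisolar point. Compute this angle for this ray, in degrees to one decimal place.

40.6°

sin r = sin 51.5° / 1.335 = 0.7826/1.335 = 0.5862; r = 35.89°.
D = 2·51.5° − 4·35.89° + 180° = 103.00° − 143.56° + 180° = 139.44°.
Angle from antisolar point = 180° − D = 40.56°.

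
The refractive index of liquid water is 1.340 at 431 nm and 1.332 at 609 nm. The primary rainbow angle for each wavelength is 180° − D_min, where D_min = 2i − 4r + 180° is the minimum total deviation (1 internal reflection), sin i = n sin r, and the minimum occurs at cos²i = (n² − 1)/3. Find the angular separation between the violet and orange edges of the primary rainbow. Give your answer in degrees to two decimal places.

At 431 nm (n = 1.340): cos²i = 0.26520 → i = 59.004°, r = 39.770°, D_min = 138.929°, rainbow angle = 41.071°.
At 609 nm (n = 1.332): cos²i = 0.25807 → i = 59.469°, r = 40.290°, D_min = 137.776°, rainbow angle = 42.224°.
Angular width = |41.071° − 42.224°| = 1.153°.

1.15°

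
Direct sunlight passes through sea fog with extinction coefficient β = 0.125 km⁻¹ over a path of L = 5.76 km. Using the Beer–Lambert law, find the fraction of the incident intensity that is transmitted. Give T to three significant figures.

0.487

τ = β·L = 0.125 × 5.76 = 0.7200.
T = exp(−0.7200) = 0.4868.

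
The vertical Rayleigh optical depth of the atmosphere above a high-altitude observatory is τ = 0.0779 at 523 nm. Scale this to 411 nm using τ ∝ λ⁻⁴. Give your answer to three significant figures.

0.204

τ(411 nm) = τ(523 nm) × (523/411)⁴ = 0.0779 × (1.2725)⁴ = 0.0779 × 2.6220 = 0.2043.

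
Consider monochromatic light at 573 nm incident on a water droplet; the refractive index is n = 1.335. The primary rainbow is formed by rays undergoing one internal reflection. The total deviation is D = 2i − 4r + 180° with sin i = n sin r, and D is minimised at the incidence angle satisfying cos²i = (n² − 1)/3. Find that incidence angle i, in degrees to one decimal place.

cos²i = (1.335² − 1)/3 = (1.78222 − 1)/3 = 0.26074.
cos i = 0.51063, so i = 59.294°.

59.3°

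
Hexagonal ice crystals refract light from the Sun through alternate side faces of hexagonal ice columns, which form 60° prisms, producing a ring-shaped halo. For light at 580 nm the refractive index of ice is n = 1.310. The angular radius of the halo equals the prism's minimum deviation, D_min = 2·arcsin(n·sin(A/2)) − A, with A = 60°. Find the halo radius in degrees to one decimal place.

21.8°

n·sin(A/2) = 1.310 × sin 30° = 1.310 × 0.5000 = 0.6550.
D_min = 2·arcsin(0.6550) − 60° = 2 × 40.920° − 60° = 21.839°.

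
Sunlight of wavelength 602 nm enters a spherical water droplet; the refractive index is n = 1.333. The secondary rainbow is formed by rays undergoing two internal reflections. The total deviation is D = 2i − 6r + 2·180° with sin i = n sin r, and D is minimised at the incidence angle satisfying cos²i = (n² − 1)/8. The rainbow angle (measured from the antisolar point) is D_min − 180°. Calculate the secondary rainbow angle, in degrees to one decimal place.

cos²i = (1.77689 − 1)/8 = 0.09711; i = arccos(0.31163) = 71.843°.
sin r = sin 71.843°/1.333 = 0.71283; r = 45.466°.
D_min = 2·71.843° − 6·45.466° + 360° = 230.891°.
Rainbow angle = D_min − 180° = 50.891°.

50.9°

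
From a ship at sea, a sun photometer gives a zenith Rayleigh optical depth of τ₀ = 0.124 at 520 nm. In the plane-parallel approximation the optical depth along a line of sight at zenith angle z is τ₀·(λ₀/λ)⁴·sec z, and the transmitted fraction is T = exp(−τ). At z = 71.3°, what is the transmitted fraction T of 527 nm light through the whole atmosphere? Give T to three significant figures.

sec 71.3° = 3.1190.
τ = 0.124 × (520/527)⁴ × 3.1190 = 0.124 × 0.9479 × 3.1190 = 0.3666.
T = exp(−0.3666) = 0.6931.

0.693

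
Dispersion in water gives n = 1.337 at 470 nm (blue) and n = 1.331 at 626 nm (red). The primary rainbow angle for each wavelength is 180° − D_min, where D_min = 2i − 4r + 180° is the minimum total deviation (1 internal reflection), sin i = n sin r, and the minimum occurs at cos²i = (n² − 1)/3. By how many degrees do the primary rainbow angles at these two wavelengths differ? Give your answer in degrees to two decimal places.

0.87°

At 470 nm (n = 1.337): cos²i = 0.26252 → i = 59.178°, r = 39.964°, D_min = 138.500°, rainbow angle = 41.500°.
At 626 nm (n = 1.331): cos²i = 0.25719 → i = 59.527°, r = 40.356°, D_min = 137.630°, rainbow angle = 42.370°.
Angular width = |41.500° − 42.370°| = 0.870°.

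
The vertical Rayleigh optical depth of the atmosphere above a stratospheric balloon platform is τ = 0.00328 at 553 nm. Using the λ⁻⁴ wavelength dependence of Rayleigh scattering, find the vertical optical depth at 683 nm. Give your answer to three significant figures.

τ(683 nm) = τ(553 nm) × (553/683)⁴ = 0.00328 × (0.8097)⁴ = 0.00328 × 0.4298 = 0.0014.

0.00141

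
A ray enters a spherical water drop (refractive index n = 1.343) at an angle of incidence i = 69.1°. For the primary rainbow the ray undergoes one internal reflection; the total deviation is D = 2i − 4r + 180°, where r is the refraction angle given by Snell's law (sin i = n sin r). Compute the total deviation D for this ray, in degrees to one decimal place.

141.9°

sin r = sin 69.1° / 1.343 = 0.9342/1.343 = 0.6956; r = 44.08°.
D = 2·69.1° − 4·44.08° + 180° = 138.20° − 176.30° + 180° = 141.90°.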